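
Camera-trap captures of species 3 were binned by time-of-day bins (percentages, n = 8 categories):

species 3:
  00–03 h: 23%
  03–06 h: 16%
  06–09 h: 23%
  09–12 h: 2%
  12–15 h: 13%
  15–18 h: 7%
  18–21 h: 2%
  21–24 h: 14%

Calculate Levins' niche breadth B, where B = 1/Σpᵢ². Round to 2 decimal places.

5.76

Convert percentages to proportions (divide by 100).
Σpᵢ² = 0.23² + 0.16² + 0.23² + 0.02² + 0.13² + 0.07² + 0.02² + 0.14² = 0.0529 + 0.0256 + 0.0529 + 0.0004 + 0.0169 + 0.0049 + 0.0004 + 0.0196 = 0.1736
B = 1 / 0.1736 = 5.7604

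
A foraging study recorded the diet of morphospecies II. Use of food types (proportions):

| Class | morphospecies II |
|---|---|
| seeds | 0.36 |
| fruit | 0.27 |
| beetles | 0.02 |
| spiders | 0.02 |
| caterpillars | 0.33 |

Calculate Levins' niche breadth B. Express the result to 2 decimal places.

3.20

Σpᵢ² = 0.36² + 0.27² + 0.02² + 0.02² + 0.33² = 0.1296 + 0.0729 + 0.0004 + 0.0004 + 0.1089 = 0.3122
B = 1 / 0.3122 = 3.2031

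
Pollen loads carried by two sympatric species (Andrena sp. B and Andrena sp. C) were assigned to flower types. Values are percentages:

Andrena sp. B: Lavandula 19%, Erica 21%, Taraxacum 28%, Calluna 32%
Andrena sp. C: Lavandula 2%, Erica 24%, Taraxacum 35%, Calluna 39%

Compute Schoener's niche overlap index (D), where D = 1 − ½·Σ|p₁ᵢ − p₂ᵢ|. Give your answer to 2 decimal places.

0.83

Convert percentages to proportions (divide by 100).
Σ|p₁ᵢ − p₂ᵢ| = 0.17 + 0.03 + 0.07 + 0.07 = 0.34
D = 1 − ½ × 0.34 = 1 − 0.170 = 0.8300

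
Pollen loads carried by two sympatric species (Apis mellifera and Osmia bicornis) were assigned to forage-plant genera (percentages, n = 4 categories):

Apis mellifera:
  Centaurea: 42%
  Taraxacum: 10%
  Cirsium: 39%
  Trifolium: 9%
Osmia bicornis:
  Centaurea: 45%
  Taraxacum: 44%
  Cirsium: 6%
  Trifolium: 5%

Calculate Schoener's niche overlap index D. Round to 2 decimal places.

Convert percentages to proportions (divide by 100).
Σ|p₁ᵢ − p₂ᵢ| = 0.03 + 0.34 + 0.33 + 0.04 = 0.74
D = 1 − ½ × 0.74 = 1 − 0.370 = 0.6300

0.63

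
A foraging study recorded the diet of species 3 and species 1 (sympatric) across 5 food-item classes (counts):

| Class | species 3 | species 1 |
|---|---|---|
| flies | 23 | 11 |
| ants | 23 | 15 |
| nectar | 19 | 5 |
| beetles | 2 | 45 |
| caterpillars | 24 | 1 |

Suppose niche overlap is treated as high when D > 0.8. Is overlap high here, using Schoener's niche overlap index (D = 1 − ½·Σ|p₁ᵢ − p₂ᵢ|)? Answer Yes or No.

No

Proportions for species 3 (n=91): 23/91=0.2527, 23/91=0.2527, 19/91=0.2088, 2/91=0.0220, 24/91=0.2637
Proportions for species 1 (n=77): 11/77=0.1429, 15/77=0.1948, 5/77=0.0649, 45/77=0.5844, 1/77=0.0130
Σ|p₁ᵢ − p₂ᵢ| = 0.1098 + 0.0579 + 0.1439 + 0.5624 + 0.2507 = 1.1247
D = 1 − ½ × 1.1247 = 1 − 0.56235 = 0.43765
D = 0.43765 < 0.8 → No.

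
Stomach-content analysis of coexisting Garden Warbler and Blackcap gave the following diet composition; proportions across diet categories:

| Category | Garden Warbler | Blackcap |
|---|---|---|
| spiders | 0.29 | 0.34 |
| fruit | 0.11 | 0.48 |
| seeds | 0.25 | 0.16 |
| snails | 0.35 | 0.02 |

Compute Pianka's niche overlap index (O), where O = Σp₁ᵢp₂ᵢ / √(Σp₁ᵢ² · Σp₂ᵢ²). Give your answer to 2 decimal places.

0.61

Σ p₁ᵢp₂ᵢ = 0.0986 + 0.0528 + 0.0400 + 0.0070 = 0.1984
Σp_1ᵢ² = 0.29² + 0.11² + 0.25² + 0.35² = 0.0841 + 0.0121 + 0.0625 + 0.1225 = 0.2812
Σp_2ᵢ² = 0.34² + 0.48² + 0.16² + 0.02² = 0.1156 + 0.2304 + 0.0256 + 0.0004 = 0.3720
O = 0.1984 / √(0.2812 × 0.3720) = 0.1984 / 0.32343 = 0.6134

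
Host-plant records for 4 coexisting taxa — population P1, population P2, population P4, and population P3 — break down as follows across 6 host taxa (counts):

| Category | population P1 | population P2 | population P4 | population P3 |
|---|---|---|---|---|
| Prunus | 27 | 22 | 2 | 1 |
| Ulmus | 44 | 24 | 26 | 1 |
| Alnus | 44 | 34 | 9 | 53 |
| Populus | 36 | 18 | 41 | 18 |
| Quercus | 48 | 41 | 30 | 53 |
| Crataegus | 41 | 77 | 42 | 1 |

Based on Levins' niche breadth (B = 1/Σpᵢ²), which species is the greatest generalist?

Proportions for population P1 (n=240): 27/240=0.1125, 44/240=0.1833, 44/240=0.1833, 36/240=0.1500, 48/240=0.2000, 41/240=0.1708
Proportions for population P2 (n=216): 22/216=0.1019, 24/216=0.1111, 34/216=0.1574, 18/216=0.0833, 41/216=0.1898, 77/216=0.3565
Proportions for population P4 (n=150): 2/150=0.0133, 26/150=0.1733, 9/150=0.0600, 41/150=0.2733, 30/150=0.2000, 42/150=0.2800
Proportions for population P3 (n=127): 1/127=0.0079, 1/127=0.0079, 53/127=0.4173, 18/127=0.1417, 53/127=0.4173, 1/127=0.0079
Σp_P1ᵢ² = 0.1125² + 0.1833² + 0.1833² + 0.1500² + 0.2000² + 0.1708² = 0.012656 + 0.033599 + 0.033599 + 0.022500 + 0.040000 + 0.029173 = 0.171527
B_P1 = 1 / 0.171527 = 5.8300
Σp_P2ᵢ² = 0.1019² + 0.1111² + 0.1574² + 0.0833² + 0.1898² + 0.3565² = 0.010384 + 0.012343 + 0.024775 + 0.006939 + 0.036024 + 0.127092 = 0.217557
B_P2 = 1 / 0.217557 = 4.5965
Σp_P4ᵢ² = 0.0133² + 0.1733² + 0.0600² + 0.2733² + 0.2000² + 0.2800² = 0.000177 + 0.030033 + 0.003600 + 0.074693 + 0.040000 + 0.078400 = 0.226903
B_P4 = 1 / 0.226903 = 4.4072
Σp_P3ᵢ² = 0.0079² + 0.0079² + 0.4173² + 0.1417² + 0.4173² + 0.0079² = 0.000062 + 0.000062 + 0.174139 + 0.020079 + 0.174139 + 0.000062 = 0.368543
B_P3 = 1 / 0.368543 = 2.7134
Highest B → broadest niche (most generalist): population P1 (B = 5.83).

population P1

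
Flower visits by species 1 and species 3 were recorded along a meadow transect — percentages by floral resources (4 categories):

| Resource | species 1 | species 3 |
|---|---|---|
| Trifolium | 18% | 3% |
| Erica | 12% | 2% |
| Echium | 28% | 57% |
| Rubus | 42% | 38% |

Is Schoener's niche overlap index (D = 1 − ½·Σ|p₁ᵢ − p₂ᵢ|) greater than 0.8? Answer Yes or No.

Convert percentages to proportions (divide by 100).
Σ|p₁ᵢ − p₂ᵢ| = 0.15 + 0.10 + 0.29 + 0.04 = 0.58
D = 1 − ½ × 0.58 = 1 − 0.290 = 0.7100
D = 0.7100 < 0.8 → No.

No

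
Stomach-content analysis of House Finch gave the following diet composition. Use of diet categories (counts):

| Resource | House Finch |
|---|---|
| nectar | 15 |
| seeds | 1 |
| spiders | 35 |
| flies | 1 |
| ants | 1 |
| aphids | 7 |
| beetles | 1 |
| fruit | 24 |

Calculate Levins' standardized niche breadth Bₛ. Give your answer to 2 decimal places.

0.35

Proportions for House Finch (n=85): 15/85=0.1765, 1/85=0.0118, 35/85=0.4118, 1/85=0.0118, 1/85=0.0118, 7/85=0.0824, 1/85=0.0118, 24/85=0.2824
Σpᵢ² = 0.1765² + 0.0118² + 0.4118² + 0.0118² + 0.0118² + 0.0824² + 0.0118² + 0.2824² = 0.031152 + 0.000139 + 0.169579 + 0.000139 + 0.000139 + 0.006790 + 0.000139 + 0.079750 = 0.287827
B = 1 / 0.287827 = 3.4743
Bₛ = (B − 1)/(n − 1) = (3.4743 − 1)/(8 − 1) = 2.4743/7 = 0.3535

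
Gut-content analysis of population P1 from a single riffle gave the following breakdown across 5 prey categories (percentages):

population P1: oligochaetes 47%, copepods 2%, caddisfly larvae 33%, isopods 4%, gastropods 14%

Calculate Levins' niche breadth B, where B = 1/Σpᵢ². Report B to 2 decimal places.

2.85

Convert percentages to proportions (divide by 100).
Σpᵢ² = 0.47² + 0.02² + 0.33² + 0.04² + 0.14² = 0.2209 + 0.0004 + 0.1089 + 0.0016 + 0.0196 = 0.3514
B = 1 / 0.3514 = 2.8458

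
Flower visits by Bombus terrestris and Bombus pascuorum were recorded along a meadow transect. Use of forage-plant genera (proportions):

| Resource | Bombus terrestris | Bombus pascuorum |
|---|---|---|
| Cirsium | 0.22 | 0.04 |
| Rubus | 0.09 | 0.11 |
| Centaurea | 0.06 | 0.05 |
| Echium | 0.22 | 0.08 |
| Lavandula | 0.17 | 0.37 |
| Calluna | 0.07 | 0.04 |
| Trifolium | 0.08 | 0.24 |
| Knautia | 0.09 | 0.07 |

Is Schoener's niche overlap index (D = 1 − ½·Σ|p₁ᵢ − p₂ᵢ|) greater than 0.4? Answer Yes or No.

Yes

Σ|p₁ᵢ − p₂ᵢ| = 0.18 + 0.02 + 0.01 + 0.14 + 0.20 + 0.03 + 0.16 + 0.02 = 0.76
D = 1 − ½ × 0.76 = 1 − 0.380 = 0.6200
D = 0.6200 > 0.4 → Yes.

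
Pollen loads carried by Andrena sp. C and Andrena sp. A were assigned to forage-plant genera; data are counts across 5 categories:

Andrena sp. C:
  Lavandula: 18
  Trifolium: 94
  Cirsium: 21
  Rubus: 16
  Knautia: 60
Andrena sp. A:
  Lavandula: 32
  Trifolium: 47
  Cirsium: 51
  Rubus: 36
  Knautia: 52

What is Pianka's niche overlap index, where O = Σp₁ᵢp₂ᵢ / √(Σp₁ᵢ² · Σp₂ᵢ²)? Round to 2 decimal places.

0.85

Proportions for Andrena sp. C (n=209): 18/209=0.0861, 94/209=0.4498, 21/209=0.1005, 16/209=0.0766, 60/209=0.2871
Proportions for Andrena sp. A (n=218): 32/218=0.1468, 47/218=0.2156, 51/218=0.2339, 36/218=0.1651, 52/218=0.2385
Σ p₁ᵢp₂ᵢ = 0.012639 + 0.096977 + 0.023507 + 0.012647 + 0.068473 = 0.214243
Σp_1ᵢ² = 0.0861² + 0.4498² + 0.1005² + 0.0766² + 0.2871² = 0.007413 + 0.202320 + 0.010100 + 0.005868 + 0.082426 = 0.308127
Σp_2ᵢ² = 0.1468² + 0.2156² + 0.2339² + 0.1651² + 0.2385² = 0.021550 + 0.046483 + 0.054709 + 0.027258 + 0.056882 = 0.206882
O = 0.214243 / √(0.308127 × 0.206882) = 0.214243 / 0.2524796 = 0.8486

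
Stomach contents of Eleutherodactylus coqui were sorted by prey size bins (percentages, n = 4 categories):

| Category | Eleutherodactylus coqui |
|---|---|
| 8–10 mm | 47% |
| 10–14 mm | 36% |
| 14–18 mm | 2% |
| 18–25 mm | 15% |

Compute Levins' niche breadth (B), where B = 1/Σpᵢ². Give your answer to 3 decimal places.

Convert percentages to proportions (divide by 100).
Σpᵢ² = 0.47² + 0.36² + 0.02² + 0.15² = 0.2209 + 0.1296 + 0.0004 + 0.0225 = 0.3734
B = 1 / 0.3734 = 2.67809

2.678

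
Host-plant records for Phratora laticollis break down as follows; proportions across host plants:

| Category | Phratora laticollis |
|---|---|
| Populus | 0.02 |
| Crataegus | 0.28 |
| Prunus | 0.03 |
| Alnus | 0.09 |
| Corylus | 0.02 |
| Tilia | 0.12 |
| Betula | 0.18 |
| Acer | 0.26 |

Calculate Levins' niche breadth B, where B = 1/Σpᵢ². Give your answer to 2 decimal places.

4.94

Σpᵢ² = 0.02² + 0.28² + 0.03² + 0.09² + 0.02² + 0.12² + 0.18² + 0.26² = 0.0004 + 0.0784 + 0.0009 + 0.0081 + 0.0004 + 0.0144 + 0.0324 + 0.0676 = 0.2026
B = 1 / 0.2026 = 4.9358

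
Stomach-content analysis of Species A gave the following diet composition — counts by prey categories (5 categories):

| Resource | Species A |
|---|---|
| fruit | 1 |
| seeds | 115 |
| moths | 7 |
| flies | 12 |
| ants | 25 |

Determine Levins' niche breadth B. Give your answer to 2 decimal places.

1.82

Proportions for Species A (n=160): 1/160=0.0063, 115/160=0.7188, 7/160=0.0438, 12/160=0.0750, 25/160=0.1563
Σpᵢ² = 0.0063² + 0.7188² + 0.0438² + 0.0750² + 0.1563² = 0.000040 + 0.516673 + 0.001918 + 0.005625 + 0.024430 = 0.548686
B = 1 / 0.548686 = 1.8225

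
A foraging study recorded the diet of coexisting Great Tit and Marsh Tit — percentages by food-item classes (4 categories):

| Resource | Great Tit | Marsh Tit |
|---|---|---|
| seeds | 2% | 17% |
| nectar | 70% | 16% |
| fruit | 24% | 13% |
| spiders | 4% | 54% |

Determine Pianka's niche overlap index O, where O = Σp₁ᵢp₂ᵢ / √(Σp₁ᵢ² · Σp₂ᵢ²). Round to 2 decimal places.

0.38

Convert percentages to proportions (divide by 100).
Σ p₁ᵢp₂ᵢ = 0.0034 + 0.1120 + 0.0312 + 0.0216 = 0.1682
Σp_1ᵢ² = 0.02² + 0.70² + 0.24² + 0.04² = 0.0004 + 0.4900 + 0.0576 + 0.0016 = 0.5496
Σp_2ᵢ² = 0.17² + 0.16² + 0.13² + 0.54² = 0.0289 + 0.0256 + 0.0169 + 0.2916 = 0.3630
O = 0.1682 / √(0.5496 × 0.3630) = 0.1682 / 0.44666 = 0.3766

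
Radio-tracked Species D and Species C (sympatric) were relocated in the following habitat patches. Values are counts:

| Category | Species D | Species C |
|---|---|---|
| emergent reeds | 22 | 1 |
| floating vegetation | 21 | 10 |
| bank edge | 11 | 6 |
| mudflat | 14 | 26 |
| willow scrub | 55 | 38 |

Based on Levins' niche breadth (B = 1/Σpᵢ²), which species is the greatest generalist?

Species D

Proportions for Species D (n=123): 22/123=0.1789, 21/123=0.1707, 11/123=0.0894, 14/123=0.1138, 55/123=0.4472
Proportions for Species C (n=81): 1/81=0.0123, 10/81=0.1235, 6/81=0.0741, 26/81=0.3210, 38/81=0.4691
Σp_Dᵢ² = 0.1789² + 0.1707² + 0.0894² + 0.1138² + 0.4472² = 0.032005 + 0.029138 + 0.007992 + 0.012950 + 0.199988 = 0.282073
B_D = 1 / 0.282073 = 3.5452
Σp_Cᵢ² = 0.0123² + 0.1235² + 0.0741² + 0.3210² + 0.4691² = 0.000151 + 0.015252 + 0.005491 + 0.103041 + 0.220055 = 0.343990
B_C = 1 / 0.343990 = 2.9071
Highest B → broadest niche (most generalist): Species D (B = 3.55).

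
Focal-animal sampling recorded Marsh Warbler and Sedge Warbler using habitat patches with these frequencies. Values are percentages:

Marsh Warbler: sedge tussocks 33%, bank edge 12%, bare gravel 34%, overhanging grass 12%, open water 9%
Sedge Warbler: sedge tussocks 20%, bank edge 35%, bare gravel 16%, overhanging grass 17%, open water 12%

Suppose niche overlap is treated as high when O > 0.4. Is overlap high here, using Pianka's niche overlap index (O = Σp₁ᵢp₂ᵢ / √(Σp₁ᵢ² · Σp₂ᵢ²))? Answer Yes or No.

Convert percentages to proportions (divide by 100).
Σ p₁ᵢp₂ᵢ = 0.0660 + 0.0420 + 0.0544 + 0.0204 + 0.0108 = 0.1936
Σp_1ᵢ² = 0.33² + 0.12² + 0.34² + 0.12² + 0.09² = 0.1089 + 0.0144 + 0.1156 + 0.0144 + 0.0081 = 0.2614
Σp_2ᵢ² = 0.20² + 0.35² + 0.16² + 0.17² + 0.12² = 0.0400 + 0.1225 + 0.0256 + 0.0289 + 0.0144 = 0.2314
O = 0.1936 / √(0.2614 × 0.2314) = 0.1936 / 0.24594 = 0.7872
O = 0.7872 > 0.4 → Yes.

Yes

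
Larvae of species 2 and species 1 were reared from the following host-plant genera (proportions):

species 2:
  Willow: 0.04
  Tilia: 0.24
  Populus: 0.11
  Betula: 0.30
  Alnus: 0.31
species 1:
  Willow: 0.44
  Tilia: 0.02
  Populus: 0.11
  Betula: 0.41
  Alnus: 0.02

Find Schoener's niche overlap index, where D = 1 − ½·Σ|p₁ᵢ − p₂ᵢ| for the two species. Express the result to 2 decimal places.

Σ|p₁ᵢ − p₂ᵢ| = 0.40 + 0.22 + 0.00 + 0.11 + 0.29 = 1.02
D = 1 − ½ × 1.02 = 1 − 0.510 = 0.4900

0.49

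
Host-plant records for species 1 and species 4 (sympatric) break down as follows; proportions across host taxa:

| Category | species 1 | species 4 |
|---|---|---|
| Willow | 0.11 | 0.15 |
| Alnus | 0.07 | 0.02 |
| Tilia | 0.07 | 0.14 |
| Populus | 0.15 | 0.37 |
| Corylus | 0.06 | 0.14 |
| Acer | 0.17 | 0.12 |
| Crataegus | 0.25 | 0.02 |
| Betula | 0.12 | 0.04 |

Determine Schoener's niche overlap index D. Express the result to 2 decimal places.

0.59

Σ|p₁ᵢ − p₂ᵢ| = 0.04 + 0.05 + 0.07 + 0.22 + 0.08 + 0.05 + 0.23 + 0.08 = 0.82
D = 1 − ½ × 0.82 = 1 − 0.410 = 0.5900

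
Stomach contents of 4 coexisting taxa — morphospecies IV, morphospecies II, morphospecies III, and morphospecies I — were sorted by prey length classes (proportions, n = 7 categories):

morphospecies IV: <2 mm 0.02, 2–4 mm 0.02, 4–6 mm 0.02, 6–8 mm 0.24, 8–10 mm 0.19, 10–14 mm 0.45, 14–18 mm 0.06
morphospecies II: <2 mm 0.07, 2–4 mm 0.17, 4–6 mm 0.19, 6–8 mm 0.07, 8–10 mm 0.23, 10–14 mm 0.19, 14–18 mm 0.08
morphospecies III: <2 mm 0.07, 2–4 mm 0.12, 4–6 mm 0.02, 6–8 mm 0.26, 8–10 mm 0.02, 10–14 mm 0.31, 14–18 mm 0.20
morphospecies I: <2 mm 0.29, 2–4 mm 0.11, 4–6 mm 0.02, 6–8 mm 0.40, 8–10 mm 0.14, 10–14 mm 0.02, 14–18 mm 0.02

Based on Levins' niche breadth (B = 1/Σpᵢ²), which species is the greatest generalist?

morphospecies II

Σp_IVᵢ² = 0.02² + 0.02² + 0.02² + 0.24² + 0.19² + 0.45² + 0.06² = 0.0004 + 0.0004 + 0.0004 + 0.0576 + 0.0361 + 0.2025 + 0.0036 = 0.3010
B_IV = 1 / 0.3010 = 3.3223
Σp_IIᵢ² = 0.07² + 0.17² + 0.19² + 0.07² + 0.23² + 0.19² + 0.08² = 0.0049 + 0.0289 + 0.0361 + 0.0049 + 0.0529 + 0.0361 + 0.0064 = 0.1702
B_II = 1 / 0.1702 = 5.8754
Σp_IIIᵢ² = 0.07² + 0.12² + 0.02² + 0.26² + 0.02² + 0.31² + 0.20² = 0.0049 + 0.0144 + 0.0004 + 0.0676 + 0.0004 + 0.0961 + 0.0400 = 0.2238
B_III = 1 / 0.2238 = 4.4683
Σp_Iᵢ² = 0.29² + 0.11² + 0.02² + 0.40² + 0.14² + 0.02² + 0.02² = 0.0841 + 0.0121 + 0.0004 + 0.1600 + 0.0196 + 0.0004 + 0.0004 = 0.2770
B_I = 1 / 0.2770 = 3.6101
Highest B → broadest niche (most generalist): morphospecies II (B = 5.88).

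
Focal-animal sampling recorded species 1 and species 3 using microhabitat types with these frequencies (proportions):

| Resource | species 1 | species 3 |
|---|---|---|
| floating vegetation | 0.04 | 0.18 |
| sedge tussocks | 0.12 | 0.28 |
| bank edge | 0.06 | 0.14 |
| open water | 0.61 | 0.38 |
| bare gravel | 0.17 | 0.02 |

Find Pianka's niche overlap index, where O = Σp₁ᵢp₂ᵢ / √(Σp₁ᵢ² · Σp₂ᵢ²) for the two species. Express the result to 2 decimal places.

Σ p₁ᵢp₂ᵢ = 0.0072 + 0.0336 + 0.0084 + 0.2318 + 0.0034 = 0.2844
Σp_1ᵢ² = 0.04² + 0.12² + 0.06² + 0.61² + 0.17² = 0.0016 + 0.0144 + 0.0036 + 0.3721 + 0.0289 = 0.4206
Σp_2ᵢ² = 0.18² + 0.28² + 0.14² + 0.38² + 0.02² = 0.0324 + 0.0784 + 0.0196 + 0.1444 + 0.0004 = 0.2752
O = 0.2844 / √(0.4206 × 0.2752) = 0.2844 / 0.34022 = 0.8359

0.84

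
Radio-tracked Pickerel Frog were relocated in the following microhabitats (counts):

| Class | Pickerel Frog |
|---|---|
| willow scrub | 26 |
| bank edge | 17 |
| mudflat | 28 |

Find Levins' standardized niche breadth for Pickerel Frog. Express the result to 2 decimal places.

0.94

Proportions for Pickerel Frog (n=71): 26/71=0.3662, 17/71=0.2394, 28/71=0.3944
Σpᵢ² = 0.3662² + 0.2394² + 0.3944² = 0.134102 + 0.057312 + 0.155551 = 0.346965
B = 1 / 0.346965 = 2.8821
Bₛ = (B − 1)/(n − 1) = (2.8821 − 1)/(3 − 1) = 1.8821/2 = 0.9411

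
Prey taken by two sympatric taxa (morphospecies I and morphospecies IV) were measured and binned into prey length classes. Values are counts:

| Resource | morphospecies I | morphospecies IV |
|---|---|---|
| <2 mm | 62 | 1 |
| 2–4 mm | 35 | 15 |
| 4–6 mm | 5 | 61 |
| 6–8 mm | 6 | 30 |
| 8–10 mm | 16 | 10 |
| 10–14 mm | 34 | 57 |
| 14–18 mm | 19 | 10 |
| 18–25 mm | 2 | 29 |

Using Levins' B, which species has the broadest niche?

morphospecies IV

Proportions for morphospecies I (n=179): 62/179=0.3464, 35/179=0.1955, 5/179=0.0279, 6/179=0.0335, 16/179=0.0894, 34/179=0.1899, 19/179=0.1061, 2/179=0.0112
Proportions for morphospecies IV (n=213): 1/213=0.0047, 15/213=0.0704, 61/213=0.2864, 30/213=0.1408, 10/213=0.0469, 57/213=0.2676, 10/213=0.0469, 29/213=0.1362
Σp_Iᵢ² = 0.3464² + 0.1955² + 0.0279² + 0.0335² + 0.0894² + 0.1899² + 0.1061² + 0.0112² = 0.119993 + 0.038220 + 0.000778 + 0.001122 + 0.007992 + 0.036062 + 0.011257 + 0.000125 = 0.215549
B_I = 1 / 0.215549 = 4.6393
Σp_IVᵢ² = 0.0047² + 0.0704² + 0.2864² + 0.1408² + 0.0469² + 0.2676² + 0.0469² + 0.1362² = 0.000022 + 0.004956 + 0.082025 + 0.019825 + 0.002200 + 0.071610 + 0.002200 + 0.018550 = 0.201388
B_IV = 1 / 0.201388 = 4.9655
Highest B → broadest niche (most generalist): morphospecies IV (B = 4.97).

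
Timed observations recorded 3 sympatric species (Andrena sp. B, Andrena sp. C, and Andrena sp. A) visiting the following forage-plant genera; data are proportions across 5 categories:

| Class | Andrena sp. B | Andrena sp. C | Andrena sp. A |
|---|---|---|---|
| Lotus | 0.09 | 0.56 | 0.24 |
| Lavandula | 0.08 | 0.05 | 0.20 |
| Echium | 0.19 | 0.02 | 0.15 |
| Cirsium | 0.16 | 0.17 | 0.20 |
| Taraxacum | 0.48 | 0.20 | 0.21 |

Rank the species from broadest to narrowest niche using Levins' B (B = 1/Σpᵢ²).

Andrena sp. A > Andrena sp. B > Andrena sp. C

Σp_Bᵢ² = 0.09² + 0.08² + 0.19² + 0.16² + 0.48² = 0.0081 + 0.0064 + 0.0361 + 0.0256 + 0.2304 = 0.3066
B_B = 1 / 0.3066 = 3.2616
Σp_Cᵢ² = 0.56² + 0.05² + 0.02² + 0.17² + 0.20² = 0.3136 + 0.0025 + 0.0004 + 0.0289 + 0.0400 = 0.3854
B_C = 1 / 0.3854 = 2.5947
Σp_Aᵢ² = 0.24² + 0.20² + 0.15² + 0.20² + 0.21² = 0.0576 + 0.0400 + 0.0225 + 0.0400 + 0.0441 = 0.2042
B_A = 1 / 0.2042 = 4.8972
Ranking by B (broadest → narrowest): Andrena sp. A (4.90) > Andrena sp. B (3.26) > Andrena sp. C (2.59)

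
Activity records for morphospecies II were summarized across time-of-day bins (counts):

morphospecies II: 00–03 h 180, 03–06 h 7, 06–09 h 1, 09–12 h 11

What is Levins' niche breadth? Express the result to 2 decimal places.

Proportions for morphospecies II (n=199): 180/199=0.9045, 7/199=0.0352, 1/199=0.0050, 11/199=0.0553
Σpᵢ² = 0.9045² + 0.0352² + 0.0050² + 0.0553² = 0.818120 + 0.001239 + 0.000025 + 0.003058 = 0.822442
B = 1 / 0.822442 = 1.2159

1.22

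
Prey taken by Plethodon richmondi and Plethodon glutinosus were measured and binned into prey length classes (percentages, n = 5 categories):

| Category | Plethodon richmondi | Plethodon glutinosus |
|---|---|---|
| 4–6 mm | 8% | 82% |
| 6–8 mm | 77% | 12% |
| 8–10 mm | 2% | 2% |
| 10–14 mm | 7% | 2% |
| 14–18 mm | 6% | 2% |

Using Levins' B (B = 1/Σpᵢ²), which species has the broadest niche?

Convert percentages to proportions (divide by 100).
Σp_richᵢ² = 0.08² + 0.77² + 0.02² + 0.07² + 0.06² = 0.0064 + 0.5929 + 0.0004 + 0.0049 + 0.0036 = 0.6082
B_rich = 1 / 0.6082 = 1.6442
Σp_glutᵢ² = 0.82² + 0.12² + 0.02² + 0.02² + 0.02² = 0.6724 + 0.0144 + 0.0004 + 0.0004 + 0.0004 = 0.6880
B_glut = 1 / 0.6880 = 1.4535
Highest B → broadest niche (most generalist): Plethodon richmondi (B = 1.64).

Plethodon richmondi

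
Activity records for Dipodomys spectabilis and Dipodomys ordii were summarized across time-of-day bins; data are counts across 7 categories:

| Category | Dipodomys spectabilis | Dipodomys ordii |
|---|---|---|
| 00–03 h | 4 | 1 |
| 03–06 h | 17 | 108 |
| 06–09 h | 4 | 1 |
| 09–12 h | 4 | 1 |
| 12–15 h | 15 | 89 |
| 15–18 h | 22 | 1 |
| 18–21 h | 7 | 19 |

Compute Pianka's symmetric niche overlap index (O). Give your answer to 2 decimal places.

0.71

Proportions for Dipodomys spectabilis (n=73): 4/73=0.0548, 17/73=0.2329, 4/73=0.0548, 4/73=0.0548, 15/73=0.2055, 22/73=0.3014, 7/73=0.0959
Proportions for Dipodomys ordii (n=220): 1/220=0.0045, 108/220=0.4909, 1/220=0.0045, 1/220=0.0045, 89/220=0.4045, 1/220=0.0045, 19/220=0.0864
Σ p₁ᵢp₂ᵢ = 0.000247 + 0.114331 + 0.000247 + 0.000247 + 0.083125 + 0.001356 + 0.008286 = 0.207839
Σp_1ᵢ² = 0.0548² + 0.2329² + 0.0548² + 0.0548² + 0.2055² + 0.3014² + 0.0959² = 0.003003 + 0.054242 + 0.003003 + 0.003003 + 0.042230 + 0.090842 + 0.009197 = 0.205520
Σp_2ᵢ² = 0.0045² + 0.4909² + 0.0045² + 0.0045² + 0.4045² + 0.0045² + 0.0864² = 0.000020 + 0.240983 + 0.000020 + 0.000020 + 0.163620 + 0.000020 + 0.007465 = 0.412148
O = 0.207839 / √(0.205520 × 0.412148) = 0.207839 / 0.2910406 = 0.7141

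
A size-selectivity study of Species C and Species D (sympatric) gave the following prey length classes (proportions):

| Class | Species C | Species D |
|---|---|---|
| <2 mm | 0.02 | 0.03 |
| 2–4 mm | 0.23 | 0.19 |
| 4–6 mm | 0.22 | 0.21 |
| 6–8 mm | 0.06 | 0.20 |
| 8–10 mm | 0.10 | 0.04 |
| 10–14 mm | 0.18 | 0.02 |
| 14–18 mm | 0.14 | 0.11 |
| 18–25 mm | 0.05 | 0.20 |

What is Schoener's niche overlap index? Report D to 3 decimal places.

Σ|p₁ᵢ − p₂ᵢ| = 0.01 + 0.04 + 0.01 + 0.14 + 0.06 + 0.16 + 0.03 + 0.15 = 0.60
D = 1 − ½ × 0.60 = 1 − 0.300 = 0.70000

0.700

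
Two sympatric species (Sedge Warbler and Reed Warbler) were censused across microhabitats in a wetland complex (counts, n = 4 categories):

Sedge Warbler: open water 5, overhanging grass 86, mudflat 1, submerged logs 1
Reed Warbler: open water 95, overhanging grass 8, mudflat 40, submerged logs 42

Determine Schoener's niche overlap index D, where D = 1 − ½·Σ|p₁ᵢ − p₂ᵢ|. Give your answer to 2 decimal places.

Proportions for Sedge Warbler (n=93): 5/93=0.0538, 86/93=0.9247, 1/93=0.0108, 1/93=0.0108
Proportions for Reed Warbler (n=185): 95/185=0.5135, 8/185=0.0432, 40/185=0.2162, 42/185=0.2270
Σ|p₁ᵢ − p₂ᵢ| = 0.4597 + 0.8815 + 0.2054 + 0.2162 = 1.7628
D = 1 − ½ × 1.7628 = 1 − 0.88140 = 0.11860

0.12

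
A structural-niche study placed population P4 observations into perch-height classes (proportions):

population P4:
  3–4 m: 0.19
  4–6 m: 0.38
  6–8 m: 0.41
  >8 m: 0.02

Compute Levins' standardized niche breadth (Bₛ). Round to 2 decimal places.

Σpᵢ² = 0.19² + 0.38² + 0.41² + 0.02² = 0.0361 + 0.1444 + 0.1681 + 0.0004 = 0.3490
B = 1 / 0.3490 = 2.8653
Bₛ = (B − 1)/(n − 1) = (2.8653 − 1)/(4 − 1) = 1.8653/3 = 0.6218

0.62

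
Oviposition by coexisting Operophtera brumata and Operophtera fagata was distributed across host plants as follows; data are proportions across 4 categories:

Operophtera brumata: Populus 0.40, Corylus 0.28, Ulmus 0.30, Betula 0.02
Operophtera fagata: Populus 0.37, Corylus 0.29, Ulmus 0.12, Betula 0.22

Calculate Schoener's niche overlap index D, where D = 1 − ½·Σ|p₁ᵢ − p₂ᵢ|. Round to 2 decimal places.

Σ|p₁ᵢ − p₂ᵢ| = 0.03 + 0.01 + 0.18 + 0.20 = 0.42
D = 1 − ½ × 0.42 = 1 − 0.210 = 0.7900

0.79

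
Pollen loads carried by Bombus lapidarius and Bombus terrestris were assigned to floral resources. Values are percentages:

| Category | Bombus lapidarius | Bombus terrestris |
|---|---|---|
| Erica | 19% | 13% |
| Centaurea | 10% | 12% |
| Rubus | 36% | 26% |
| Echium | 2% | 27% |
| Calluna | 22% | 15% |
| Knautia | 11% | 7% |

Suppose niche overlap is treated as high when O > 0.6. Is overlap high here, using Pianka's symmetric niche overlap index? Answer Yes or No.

Yes

Convert percentages to proportions (divide by 100).
Σ p₁ᵢp₂ᵢ = 0.0247 + 0.0120 + 0.0936 + 0.0054 + 0.0330 + 0.0077 = 0.1764
Σp_1ᵢ² = 0.19² + 0.10² + 0.36² + 0.02² + 0.22² + 0.11² = 0.0361 + 0.0100 + 0.1296 + 0.0004 + 0.0484 + 0.0121 = 0.2366
Σp_2ᵢ² = 0.13² + 0.12² + 0.26² + 0.27² + 0.15² + 0.07² = 0.0169 + 0.0144 + 0.0676 + 0.0729 + 0.0225 + 0.0049 = 0.1992
O = 0.1764 / √(0.2366 × 0.1992) = 0.1764 / 0.21710 = 0.8125
O = 0.8125 > 0.6 → Yes.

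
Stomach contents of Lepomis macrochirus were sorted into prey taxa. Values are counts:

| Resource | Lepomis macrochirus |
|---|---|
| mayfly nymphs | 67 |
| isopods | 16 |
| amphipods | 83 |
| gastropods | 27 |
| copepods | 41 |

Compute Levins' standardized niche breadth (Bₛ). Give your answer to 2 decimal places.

0.72

Proportions for Lepomis macrochirus (n=234): 67/234=0.2863, 16/234=0.0684, 83/234=0.3547, 27/234=0.1154, 41/234=0.1752
Σpᵢ² = 0.2863² + 0.0684² + 0.3547² + 0.1154² + 0.1752² = 0.081968 + 0.004679 + 0.125812 + 0.013317 + 0.030695 = 0.256471
B = 1 / 0.256471 = 3.8991
Bₛ = (B − 1)/(n − 1) = (3.8991 − 1)/(5 − 1) = 2.8991/4 = 0.7248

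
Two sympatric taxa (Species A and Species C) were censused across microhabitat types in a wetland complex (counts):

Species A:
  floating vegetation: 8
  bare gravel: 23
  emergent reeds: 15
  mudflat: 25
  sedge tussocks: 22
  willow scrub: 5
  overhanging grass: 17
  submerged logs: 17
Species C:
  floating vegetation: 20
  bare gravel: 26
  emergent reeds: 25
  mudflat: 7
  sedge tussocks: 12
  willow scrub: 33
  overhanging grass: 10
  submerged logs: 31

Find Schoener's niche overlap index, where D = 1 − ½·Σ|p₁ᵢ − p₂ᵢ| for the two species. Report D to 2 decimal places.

0.68

Proportions for Species A (n=132): 8/132=0.0606, 23/132=0.1742, 15/132=0.1136, 25/132=0.1894, 22/132=0.1667, 5/132=0.0379, 17/132=0.1288, 17/132=0.1288
Proportions for Species C (n=164): 20/164=0.1220, 26/164=0.1585, 25/164=0.1524, 7/164=0.0427, 12/164=0.0732, 33/164=0.2012, 10/164=0.0610, 31/164=0.1890
Σ|p₁ᵢ − p₂ᵢ| = 0.0614 + 0.0157 + 0.0388 + 0.1467 + 0.0935 + 0.1633 + 0.0678 + 0.0602 = 0.6474
D = 1 − ½ × 0.6474 = 1 − 0.32370 = 0.67630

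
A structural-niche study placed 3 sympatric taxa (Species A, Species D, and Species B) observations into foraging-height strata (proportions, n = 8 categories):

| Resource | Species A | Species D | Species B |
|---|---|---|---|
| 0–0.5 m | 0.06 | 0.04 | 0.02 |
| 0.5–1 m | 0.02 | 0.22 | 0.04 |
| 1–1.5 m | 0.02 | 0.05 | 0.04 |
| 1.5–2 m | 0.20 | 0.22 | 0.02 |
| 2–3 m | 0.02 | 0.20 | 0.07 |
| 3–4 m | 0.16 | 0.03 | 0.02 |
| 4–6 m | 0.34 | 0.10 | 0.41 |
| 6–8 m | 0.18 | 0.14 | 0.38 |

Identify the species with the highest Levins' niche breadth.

Species D

Σp_Aᵢ² = 0.06² + 0.02² + 0.02² + 0.20² + 0.02² + 0.16² + 0.34² + 0.18² = 0.0036 + 0.0004 + 0.0004 + 0.0400 + 0.0004 + 0.0256 + 0.1156 + 0.0324 = 0.2184
B_A = 1 / 0.2184 = 4.5788
Σp_Dᵢ² = 0.04² + 0.22² + 0.05² + 0.22² + 0.20² + 0.03² + 0.10² + 0.14² = 0.0016 + 0.0484 + 0.0025 + 0.0484 + 0.0400 + 0.0009 + 0.0100 + 0.0196 = 0.1714
B_D = 1 / 0.1714 = 5.8343
Σp_Bᵢ² = 0.02² + 0.04² + 0.04² + 0.02² + 0.07² + 0.02² + 0.41² + 0.38² = 0.0004 + 0.0016 + 0.0016 + 0.0004 + 0.0049 + 0.0004 + 0.1681 + 0.1444 = 0.3218
B_B = 1 / 0.3218 = 3.1075
Highest B → broadest niche (most generalist): Species D (B = 5.83).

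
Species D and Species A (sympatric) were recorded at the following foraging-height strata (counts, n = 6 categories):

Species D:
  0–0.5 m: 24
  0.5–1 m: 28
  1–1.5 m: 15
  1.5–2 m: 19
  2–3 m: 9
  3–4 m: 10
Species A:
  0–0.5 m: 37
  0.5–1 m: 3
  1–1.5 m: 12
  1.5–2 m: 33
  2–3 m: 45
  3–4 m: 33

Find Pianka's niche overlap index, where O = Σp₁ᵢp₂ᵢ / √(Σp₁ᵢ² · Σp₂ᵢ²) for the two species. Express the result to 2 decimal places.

Proportions for Species D (n=105): 24/105=0.2286, 28/105=0.2667, 15/105=0.1429, 19/105=0.1810, 9/105=0.0857, 10/105=0.0952
Proportions for Species A (n=163): 37/163=0.2270, 3/163=0.0184, 12/163=0.0736, 33/163=0.2025, 45/163=0.2761, 33/163=0.2025
Σ p₁ᵢp₂ᵢ = 0.051892 + 0.004907 + 0.010517 + 0.036653 + 0.023662 + 0.019278 = 0.146909
Σp_1ᵢ² = 0.2286² + 0.2667² + 0.1429² + 0.1810² + 0.0857² + 0.0952² = 0.052258 + 0.071129 + 0.020420 + 0.032761 + 0.007344 + 0.009063 = 0.192975
Σp_2ᵢ² = 0.2270² + 0.0184² + 0.0736² + 0.2025² + 0.2761² + 0.2025² = 0.051529 + 0.000339 + 0.005417 + 0.041006 + 0.076231 + 0.041006 = 0.215528
O = 0.146909 / √(0.192975 × 0.215528) = 0.146909 / 0.2039400 = 0.7204

0.72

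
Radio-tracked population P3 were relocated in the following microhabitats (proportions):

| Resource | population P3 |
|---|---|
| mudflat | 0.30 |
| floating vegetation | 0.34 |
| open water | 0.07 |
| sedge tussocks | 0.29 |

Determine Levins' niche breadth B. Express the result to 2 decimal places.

Σpᵢ² = 0.30² + 0.34² + 0.07² + 0.29² = 0.0900 + 0.1156 + 0.0049 + 0.0841 = 0.2946
B = 1 / 0.2946 = 3.3944

3.39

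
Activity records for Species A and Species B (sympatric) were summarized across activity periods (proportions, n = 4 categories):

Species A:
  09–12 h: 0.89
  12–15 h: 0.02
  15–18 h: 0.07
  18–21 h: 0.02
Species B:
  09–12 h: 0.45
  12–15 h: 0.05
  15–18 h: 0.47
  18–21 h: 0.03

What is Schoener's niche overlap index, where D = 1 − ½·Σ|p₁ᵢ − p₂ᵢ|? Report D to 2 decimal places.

Σ|p₁ᵢ − p₂ᵢ| = 0.44 + 0.03 + 0.40 + 0.01 = 0.88
D = 1 − ½ × 0.88 = 1 − 0.440 = 0.5600

0.56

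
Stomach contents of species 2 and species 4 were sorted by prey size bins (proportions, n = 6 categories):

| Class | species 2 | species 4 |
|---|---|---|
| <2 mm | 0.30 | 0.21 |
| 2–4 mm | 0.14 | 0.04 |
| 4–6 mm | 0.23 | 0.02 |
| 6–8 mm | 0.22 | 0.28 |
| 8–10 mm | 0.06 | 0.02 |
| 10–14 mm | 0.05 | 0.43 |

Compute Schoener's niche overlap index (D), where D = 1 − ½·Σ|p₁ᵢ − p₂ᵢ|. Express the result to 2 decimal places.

0.56

Σ|p₁ᵢ − p₂ᵢ| = 0.09 + 0.10 + 0.21 + 0.06 + 0.04 + 0.38 = 0.88
D = 1 − ½ × 0.88 = 1 − 0.440 = 0.5600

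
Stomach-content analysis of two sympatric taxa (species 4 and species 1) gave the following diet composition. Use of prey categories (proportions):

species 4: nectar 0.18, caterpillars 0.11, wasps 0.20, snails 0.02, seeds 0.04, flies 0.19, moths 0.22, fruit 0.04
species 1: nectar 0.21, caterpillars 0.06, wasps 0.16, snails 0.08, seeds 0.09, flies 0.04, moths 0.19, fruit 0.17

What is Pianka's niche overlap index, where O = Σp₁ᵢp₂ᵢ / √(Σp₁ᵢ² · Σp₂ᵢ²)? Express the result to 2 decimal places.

0.84

Σ p₁ᵢp₂ᵢ = 0.0378 + 0.0066 + 0.0320 + 0.0016 + 0.0036 + 0.0076 + 0.0418 + 0.0068 = 0.1378
Σp_1ᵢ² = 0.18² + 0.11² + 0.20² + 0.02² + 0.04² + 0.19² + 0.22² + 0.04² = 0.0324 + 0.0121 + 0.0400 + 0.0004 + 0.0016 + 0.0361 + 0.0484 + 0.0016 = 0.1726
Σp_2ᵢ² = 0.21² + 0.06² + 0.16² + 0.08² + 0.09² + 0.04² + 0.19² + 0.17² = 0.0441 + 0.0036 + 0.0256 + 0.0064 + 0.0081 + 0.0016 + 0.0361 + 0.0289 = 0.1544
O = 0.1378 / √(0.1726 × 0.1544) = 0.1378 / 0.16325 = 0.8441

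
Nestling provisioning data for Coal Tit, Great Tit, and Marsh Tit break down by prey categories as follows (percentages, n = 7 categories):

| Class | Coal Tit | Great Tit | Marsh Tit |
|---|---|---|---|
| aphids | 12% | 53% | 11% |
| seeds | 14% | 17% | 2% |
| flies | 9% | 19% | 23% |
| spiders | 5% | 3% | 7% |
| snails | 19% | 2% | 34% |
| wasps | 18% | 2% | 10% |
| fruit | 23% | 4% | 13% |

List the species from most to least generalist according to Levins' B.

Coal Tit > Marsh Tit > Great Tit

Convert percentages to proportions (divide by 100).
Σp_Coalᵢ² = 0.12² + 0.14² + 0.09² + 0.05² + 0.19² + 0.18² + 0.23² = 0.0144 + 0.0196 + 0.0081 + 0.0025 + 0.0361 + 0.0324 + 0.0529 = 0.1660
B_Coal = 1 / 0.1660 = 6.0241
Σp_Greaᵢ² = 0.53² + 0.17² + 0.19² + 0.03² + 0.02² + 0.02² + 0.04² = 0.2809 + 0.0289 + 0.0361 + 0.0009 + 0.0004 + 0.0004 + 0.0016 = 0.3492
B_Grea = 1 / 0.3492 = 2.8637
Σp_Marsᵢ² = 0.11² + 0.02² + 0.23² + 0.07² + 0.34² + 0.10² + 0.13² = 0.0121 + 0.0004 + 0.0529 + 0.0049 + 0.1156 + 0.0100 + 0.0169 = 0.2128
B_Mars = 1 / 0.2128 = 4.6992
Ranking by B (broadest → narrowest): Coal Tit (6.02) > Marsh Tit (4.70) > Great Tit (2.86)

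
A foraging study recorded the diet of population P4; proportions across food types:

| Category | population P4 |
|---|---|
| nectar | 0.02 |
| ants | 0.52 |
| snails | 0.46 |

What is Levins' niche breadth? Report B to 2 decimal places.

Σpᵢ² = 0.02² + 0.52² + 0.46² = 0.0004 + 0.2704 + 0.2116 = 0.4824
B = 1 / 0.4824 = 2.0730

2.07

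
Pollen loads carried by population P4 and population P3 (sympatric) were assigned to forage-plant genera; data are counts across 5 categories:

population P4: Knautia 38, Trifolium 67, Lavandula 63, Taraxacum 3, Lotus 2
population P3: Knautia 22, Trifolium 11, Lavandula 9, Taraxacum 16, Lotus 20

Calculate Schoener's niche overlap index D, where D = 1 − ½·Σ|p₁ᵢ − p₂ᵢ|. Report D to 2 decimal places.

Proportions for population P4 (n=173): 38/173=0.2197, 67/173=0.3873, 63/173=0.3642, 3/173=0.0173, 2/173=0.0116
Proportions for population P3 (n=78): 22/78=0.2821, 11/78=0.1410, 9/78=0.1154, 16/78=0.2051, 20/78=0.2564
Σ|p₁ᵢ − p₂ᵢ| = 0.0624 + 0.2463 + 0.2488 + 0.1878 + 0.2448 = 0.9901
D = 1 − ½ × 0.9901 = 1 − 0.49505 = 0.50495

0.50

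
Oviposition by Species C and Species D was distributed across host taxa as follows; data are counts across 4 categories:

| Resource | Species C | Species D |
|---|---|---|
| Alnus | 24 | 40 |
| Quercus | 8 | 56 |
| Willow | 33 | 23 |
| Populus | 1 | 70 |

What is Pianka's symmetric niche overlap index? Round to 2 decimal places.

Proportions for Species C (n=66): 24/66=0.3636, 8/66=0.1212, 33/66=0.5000, 1/66=0.0152
Proportions for Species D (n=189): 40/189=0.2116, 56/189=0.2963, 23/189=0.1217, 70/189=0.3704
Σ p₁ᵢp₂ᵢ = 0.076938 + 0.035912 + 0.060850 + 0.005630 = 0.179330
Σp_1ᵢ² = 0.3636² + 0.1212² + 0.5000² + 0.0152² = 0.132205 + 0.014689 + 0.250000 + 0.000231 = 0.397125
Σp_2ᵢ² = 0.2116² + 0.2963² + 0.1217² + 0.3704² = 0.044775 + 0.087794 + 0.014811 + 0.137196 = 0.284576
O = 0.179330 / √(0.397125 × 0.284576) = 0.179330 / 0.3361729 = 0.5334

0.53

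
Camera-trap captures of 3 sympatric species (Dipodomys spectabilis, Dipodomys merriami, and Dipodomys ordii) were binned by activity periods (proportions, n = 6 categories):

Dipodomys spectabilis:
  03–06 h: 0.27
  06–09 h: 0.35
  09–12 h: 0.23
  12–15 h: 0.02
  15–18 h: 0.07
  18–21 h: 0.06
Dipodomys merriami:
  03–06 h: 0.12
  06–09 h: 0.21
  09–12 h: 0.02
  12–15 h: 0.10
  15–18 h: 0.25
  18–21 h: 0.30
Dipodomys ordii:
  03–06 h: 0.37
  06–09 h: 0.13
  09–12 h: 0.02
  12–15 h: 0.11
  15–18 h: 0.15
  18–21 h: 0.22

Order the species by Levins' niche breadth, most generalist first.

Σp_specᵢ² = 0.27² + 0.35² + 0.23² + 0.02² + 0.07² + 0.06² = 0.0729 + 0.1225 + 0.0529 + 0.0004 + 0.0049 + 0.0036 = 0.2572
B_spec = 1 / 0.2572 = 3.8880
Σp_merrᵢ² = 0.12² + 0.21² + 0.02² + 0.10² + 0.25² + 0.30² = 0.0144 + 0.0441 + 0.0004 + 0.0100 + 0.0625 + 0.0900 = 0.2214
B_merr = 1 / 0.2214 = 4.5167
Σp_ordiᵢ² = 0.37² + 0.13² + 0.02² + 0.11² + 0.15² + 0.22² = 0.1369 + 0.0169 + 0.0004 + 0.0121 + 0.0225 + 0.0484 = 0.2372
B_ordi = 1 / 0.2372 = 4.2159
Ranking by B (broadest → narrowest): Dipodomys merriami (4.52) > Dipodomys ordii (4.22) > Dipodomys spectabilis (3.89)

Dipodomys merriami > Dipodomys ordii > Dipodomys spectabilis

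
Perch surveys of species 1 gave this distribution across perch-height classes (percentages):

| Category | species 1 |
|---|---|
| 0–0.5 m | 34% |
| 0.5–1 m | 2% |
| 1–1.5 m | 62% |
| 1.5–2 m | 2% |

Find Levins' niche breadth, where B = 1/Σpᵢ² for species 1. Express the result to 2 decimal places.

2.00

Convert percentages to proportions (divide by 100).
Σpᵢ² = 0.34² + 0.02² + 0.62² + 0.02² = 0.1156 + 0.0004 + 0.3844 + 0.0004 = 0.5008
B = 1 / 0.5008 = 1.9968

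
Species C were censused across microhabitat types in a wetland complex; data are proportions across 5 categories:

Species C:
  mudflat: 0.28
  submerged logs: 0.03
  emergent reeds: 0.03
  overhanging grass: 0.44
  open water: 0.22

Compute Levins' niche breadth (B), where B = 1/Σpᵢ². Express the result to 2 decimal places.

3.10

Σpᵢ² = 0.28² + 0.03² + 0.03² + 0.44² + 0.22² = 0.0784 + 0.0009 + 0.0009 + 0.1936 + 0.0484 = 0.3222
B = 1 / 0.3222 = 3.1037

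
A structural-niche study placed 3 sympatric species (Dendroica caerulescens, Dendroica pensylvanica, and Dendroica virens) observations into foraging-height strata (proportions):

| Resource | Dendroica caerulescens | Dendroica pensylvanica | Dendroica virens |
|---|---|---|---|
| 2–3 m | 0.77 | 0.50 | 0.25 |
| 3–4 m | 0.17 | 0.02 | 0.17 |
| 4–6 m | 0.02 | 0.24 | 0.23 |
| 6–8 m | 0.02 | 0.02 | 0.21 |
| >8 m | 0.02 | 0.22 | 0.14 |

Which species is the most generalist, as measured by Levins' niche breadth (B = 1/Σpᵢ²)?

Σp_caerᵢ² = 0.77² + 0.17² + 0.02² + 0.02² + 0.02² = 0.5929 + 0.0289 + 0.0004 + 0.0004 + 0.0004 = 0.6230
B_caer = 1 / 0.6230 = 1.6051
Σp_pensᵢ² = 0.50² + 0.02² + 0.24² + 0.02² + 0.22² = 0.2500 + 0.0004 + 0.0576 + 0.0004 + 0.0484 = 0.3568
B_pens = 1 / 0.3568 = 2.8027
Σp_vireᵢ² = 0.25² + 0.17² + 0.23² + 0.21² + 0.14² = 0.0625 + 0.0289 + 0.0529 + 0.0441 + 0.0196 = 0.2080
B_vire = 1 / 0.2080 = 4.8077
Highest B → broadest niche (most generalist): Dendroica virens (B = 4.81).

Dendroica virens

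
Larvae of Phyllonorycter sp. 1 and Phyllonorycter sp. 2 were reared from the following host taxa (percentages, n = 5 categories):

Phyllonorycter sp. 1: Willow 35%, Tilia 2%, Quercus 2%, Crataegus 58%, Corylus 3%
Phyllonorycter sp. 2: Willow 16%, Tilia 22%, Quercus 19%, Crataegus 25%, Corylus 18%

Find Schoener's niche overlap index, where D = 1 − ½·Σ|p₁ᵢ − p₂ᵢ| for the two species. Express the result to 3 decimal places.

Convert percentages to proportions (divide by 100).
Σ|p₁ᵢ − p₂ᵢ| = 0.19 + 0.20 + 0.17 + 0.33 + 0.15 = 1.04
D = 1 − ½ × 1.04 = 1 − 0.520 = 0.48000

0.480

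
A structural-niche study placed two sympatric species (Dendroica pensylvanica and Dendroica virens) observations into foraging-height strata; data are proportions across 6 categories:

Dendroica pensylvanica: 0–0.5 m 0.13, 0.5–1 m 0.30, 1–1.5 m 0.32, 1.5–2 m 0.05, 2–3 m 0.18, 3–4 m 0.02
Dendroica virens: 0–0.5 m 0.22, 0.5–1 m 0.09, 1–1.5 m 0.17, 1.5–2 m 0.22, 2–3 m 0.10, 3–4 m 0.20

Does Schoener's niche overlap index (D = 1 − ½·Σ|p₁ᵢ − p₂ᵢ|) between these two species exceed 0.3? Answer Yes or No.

Yes

Σ|p₁ᵢ − p₂ᵢ| = 0.09 + 0.21 + 0.15 + 0.17 + 0.08 + 0.18 = 0.88
D = 1 − ½ × 0.88 = 1 − 0.440 = 0.5600
D = 0.5600 > 0.3 → Yes.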